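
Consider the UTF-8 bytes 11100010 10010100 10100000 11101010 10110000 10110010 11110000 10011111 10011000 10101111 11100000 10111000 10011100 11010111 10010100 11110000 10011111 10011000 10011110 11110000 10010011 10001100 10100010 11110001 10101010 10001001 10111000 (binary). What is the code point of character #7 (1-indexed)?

U+13322

Offset 0: leading byte 0xE2 = 11100010 → 3-byte char #1 = E2 94 A0.
Offset 3: leading byte 0xEA = 11101010 → 3-byte char #2 = EA B0 B2.
Offset 6: leading byte 0xF0 = 11110000 → 4-byte char #3 = F0 9F 98 AF.
Offset 10: leading byte 0xE0 = 11100000 → 3-byte char #4 = E0 B8 9C.
Offset 13: leading byte 0xD7 = 11010111 → 2-byte char #5 = D7 94.
Offset 15: leading byte 0xF0 = 11110000 → 4-byte char #6 = F0 9F 98 9E.
Offset 19: leading byte 0xF0 = 11110000 → 4-byte char #7 = F0 93 8C A2.
Leading byte 0xF0 = 11110000 matches 11110xxx → 4-byte sequence.
Byte 1: 0xF0 = 11110000, payload 000 (3 bits).
Byte 2: 0x93 = 10010011 (10xxxxxx ✓), payload 010011.
Byte 3: 0x8C = 10001100 (10xxxxxx ✓), payload 001100.
Byte 4: 0xA2 = 10100010 (10xxxxxx ✓), payload 100010.
Concatenate: 000010011001100100010 = 0x13322 (21 bits → U+13322).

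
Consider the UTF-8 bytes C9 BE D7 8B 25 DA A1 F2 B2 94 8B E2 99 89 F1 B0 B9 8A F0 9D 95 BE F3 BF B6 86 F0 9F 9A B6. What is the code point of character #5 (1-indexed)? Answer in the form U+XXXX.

Offset 0: leading byte 0xC9 = 11001001 → 2-byte char #1 = C9 BE.
Offset 2: leading byte 0xD7 = 11010111 → 2-byte char #2 = D7 8B.
Offset 4: leading byte 0x25 = 00100101 → 1-byte char #3 = 25.
Offset 5: leading byte 0xDA = 11011010 → 2-byte char #4 = DA A1.
Offset 7: leading byte 0xF2 = 11110010 → 4-byte char #5 = F2 B2 94 8B.
Leading byte 0xF2 = 11110010 matches 11110xxx → 4-byte sequence.
Byte 1: 0xF2 = 11110010, payload 010 (3 bits).
Byte 2: 0xB2 = 10110010 (10xxxxxx ✓), payload 110010.
Byte 3: 0x94 = 10010100 (10xxxxxx ✓), payload 010100.
Byte 4: 0x8B = 10001011 (10xxxxxx ✓), payload 001011.
Concatenate: 010110010010100001011 = 0xB250B (21 bits → U+B250B).

U+B250B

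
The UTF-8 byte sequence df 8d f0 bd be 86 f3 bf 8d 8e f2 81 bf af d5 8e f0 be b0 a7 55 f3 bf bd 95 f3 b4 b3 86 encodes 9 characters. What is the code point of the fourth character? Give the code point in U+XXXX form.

Offset 0: leading byte 0xDF = 11011111 → 2-byte char #1 = DF 8D.
Offset 2: leading byte 0xF0 = 11110000 → 4-byte char #2 = F0 BD BE 86.
Offset 6: leading byte 0xF3 = 11110011 → 4-byte char #3 = F3 BF 8D 8E.
Offset 10: leading byte 0xF2 = 11110010 → 4-byte char #4 = F2 81 BF AF.
Leading byte 0xF2 = 11110010 matches 11110xxx → 4-byte sequence.
Byte 1: 0xF2 = 11110010, payload 010 (3 bits).
Byte 2: 0x81 = 10000001 (10xxxxxx ✓), payload 000001.
Byte 3: 0xBF = 10111111 (10xxxxxx ✓), payload 111111.
Byte 4: 0xAF = 10101111 (10xxxxxx ✓), payload 101111.
Concatenate: 010000001111111101111 = 0x81FEF (21 bits → U+81FEF).

U+81FEF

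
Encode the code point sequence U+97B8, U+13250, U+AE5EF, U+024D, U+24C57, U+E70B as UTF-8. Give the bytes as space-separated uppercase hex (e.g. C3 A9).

U+97B8: 3-byte form → E9 9E B8.
U+13250: 4-byte form → F0 93 89 90.
U+AE5EF: 4-byte form → F2 AE 97 AF.
U+024D: 2-byte form → C9 8D.
U+24C57: 4-byte form → F0 A4 B1 97.
U+E70B: 3-byte form → EE 9C 8B.
Concatenated (20 bytes): E9 9E B8 F0 93 89 90 F2 AE 97 AF C9 8D F0 A4 B1 97 EE 9C 8B.

E9 9E B8 F0 93 89 90 F2 AE 97 AF C9 8D F0 A4 B1 97 EE 9C 8B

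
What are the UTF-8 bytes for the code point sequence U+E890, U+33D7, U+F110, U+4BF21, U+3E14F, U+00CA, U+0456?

U+E890: 3-byte form → EE A2 90.
U+33D7: 3-byte form → E3 8F 97.
U+F110: 3-byte form → EF 84 90.
U+4BF21: 4-byte form → F1 8B BC A1.
U+3E14F: 4-byte form → F0 BE 85 8F.
U+00CA: 2-byte form → C3 8A.
U+0456: 2-byte form → D1 96.
Concatenated (21 bytes): EE A2 90 E3 8F 97 EF 84 90 F1 8B BC A1 F0 BE 85 8F C3 8A D1 96.

EE A2 90 E3 8F 97 EF 84 90 F1 8B BC A1 F0 BE 85 8F C3 8A D1 96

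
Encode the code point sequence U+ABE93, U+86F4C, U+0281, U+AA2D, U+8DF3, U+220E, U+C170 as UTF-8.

U+ABE93: 4-byte form → F2 AB BA 93.
U+86F4C: 4-byte form → F2 86 BD 8C.
U+0281: 2-byte form → CA 81.
U+AA2D: 3-byte form → EA A8 AD.
U+8DF3: 3-byte form → E8 B7 B3.
U+220E: 3-byte form → E2 88 8E.
U+C170: 3-byte form → EC 85 B0.
Concatenated (22 bytes): F2 AB BA 93 F2 86 BD 8C CA 81 EA A8 AD E8 B7 B3 E2 88 8E EC 85 B0.

F2 AB BA 93 F2 86 BD 8C CA 81 EA A8 AD E8 B7 B3 E2 88 8E EC 85 B0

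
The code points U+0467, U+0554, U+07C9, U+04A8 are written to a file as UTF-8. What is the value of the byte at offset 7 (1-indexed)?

0xD2

1-indexed offset 7 is 0-indexed offset 6.
U+0467 → 2-byte form D1 A7 at offsets 0–1.
U+0554 → 2-byte form D5 94 at offsets 2–3.
U+07C9 → 2-byte form DF 89 at offsets 4–5.
U+04A8 → 2-byte form D2 A8 at offsets 6–7.
Offset 6 falls in char 4's range; it's byte 1 of D2 A8 = 0xD2.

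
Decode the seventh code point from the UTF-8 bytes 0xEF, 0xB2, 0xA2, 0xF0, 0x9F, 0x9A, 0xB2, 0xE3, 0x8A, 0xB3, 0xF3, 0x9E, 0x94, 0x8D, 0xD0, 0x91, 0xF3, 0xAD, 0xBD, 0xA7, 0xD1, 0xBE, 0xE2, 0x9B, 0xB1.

Offset 0: leading byte 0xEF = 11101111 → 3-byte char #1 = EF B2 A2.
Offset 3: leading byte 0xF0 = 11110000 → 4-byte char #2 = F0 9F 9A B2.
Offset 7: leading byte 0xE3 = 11100011 → 3-byte char #3 = E3 8A B3.
Offset 10: leading byte 0xF3 = 11110011 → 4-byte char #4 = F3 9E 94 8D.
Offset 14: leading byte 0xD0 = 11010000 → 2-byte char #5 = D0 91.
Offset 16: leading byte 0xF3 = 11110011 → 4-byte char #6 = F3 AD BD A7.
Offset 20: leading byte 0xD1 = 11010001 → 2-byte char #7 = D1 BE.
Leading byte 0xD1 = 11010001 matches 110xxxxx → 2-byte sequence.
Byte 1: 0xD1 = 11010001, payload 10001 (5 bits).
Byte 2: 0xBE = 10111110 (10xxxxxx ✓), payload 111110.
Concatenate: 10001111110 = 0x47E (11 bits → U+047E).

U+047E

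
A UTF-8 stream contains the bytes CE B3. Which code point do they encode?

U+03B3

Leading byte 0xCE = 11001110 matches 110xxxxx → 2-byte sequence.
Byte 1: 0xCE = 11001110, payload 01110 (5 bits).
Byte 2: 0xB3 = 10110011 (10xxxxxx ✓), payload 110011.
Concatenate: 01110110011 = 0x3B3 (11 bits → U+03B3).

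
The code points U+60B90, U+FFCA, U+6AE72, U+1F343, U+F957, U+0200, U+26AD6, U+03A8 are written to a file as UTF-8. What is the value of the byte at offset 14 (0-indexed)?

0x83

U+60B90 → 4-byte form F1 A0 AE 90 at offsets 0–3.
U+FFCA → 3-byte form EF BF 8A at offsets 4–6.
U+6AE72 → 4-byte form F1 AA B9 B2 at offsets 7–10.
U+1F343 → 4-byte form F0 9F 8D 83 at offsets 11–14.
Offset 14 falls in char 4's range; it's byte 4 of F0 9F 8D 83 = 0x83.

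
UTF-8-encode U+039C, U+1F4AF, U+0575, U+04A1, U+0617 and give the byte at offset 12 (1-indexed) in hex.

1-indexed offset 12 is 0-indexed offset 11.
U+039C → 2-byte form CE 9C at offsets 0–1.
U+1F4AF → 4-byte form F0 9F 92 AF at offsets 2–5.
U+0575 → 2-byte form D5 B5 at offsets 6–7.
U+04A1 → 2-byte form D2 A1 at offsets 8–9.
U+0617 → 2-byte form D8 97 at offsets 10–11.
Offset 11 falls in char 5's range; it's byte 2 of D8 97 = 0x97.

0x97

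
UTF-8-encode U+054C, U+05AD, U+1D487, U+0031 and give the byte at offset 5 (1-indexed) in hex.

0xF0

1-indexed offset 5 is 0-indexed offset 4.
U+054C → 2-byte form D5 8C at offsets 0–1.
U+05AD → 2-byte form D6 AD at offsets 2–3.
U+1D487 → 4-byte form F0 9D 92 87 at offsets 4–7.
Offset 4 falls in char 3's range; it's byte 1 of F0 9D 92 87 = 0xF0.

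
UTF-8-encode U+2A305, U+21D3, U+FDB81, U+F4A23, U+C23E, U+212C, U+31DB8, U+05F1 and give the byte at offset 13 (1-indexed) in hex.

0xB4

1-indexed offset 13 is 0-indexed offset 12.
U+2A305 → 4-byte form F0 AA 8C 85 at offsets 0–3.
U+21D3 → 3-byte form E2 87 93 at offsets 4–6.
U+FDB81 → 4-byte form F3 BD AE 81 at offsets 7–10.
U+F4A23 → 4-byte form F3 B4 A8 A3 at offsets 11–14.
Offset 12 falls in char 4's range; it's byte 2 of F3 B4 A8 A3 = 0xB4.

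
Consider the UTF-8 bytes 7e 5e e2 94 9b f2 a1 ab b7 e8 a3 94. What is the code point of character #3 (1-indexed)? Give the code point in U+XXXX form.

U+251B

Offset 0: leading byte 0x7E = 01111110 → 1-byte char #1 = 7E.
Offset 1: leading byte 0x5E = 01011110 → 1-byte char #2 = 5E.
Offset 2: leading byte 0xE2 = 11100010 → 3-byte char #3 = E2 94 9B.
Leading byte 0xE2 = 11100010 matches 1110xxxx → 3-byte sequence.
Byte 1: 0xE2 = 11100010, payload 0010 (4 bits).
Byte 2: 0x94 = 10010100 (10xxxxxx ✓), payload 010100.
Byte 3: 0x9B = 10011011 (10xxxxxx ✓), payload 011011.
Concatenate: 0010010100011011 = 0x251B (16 bits → U+251B).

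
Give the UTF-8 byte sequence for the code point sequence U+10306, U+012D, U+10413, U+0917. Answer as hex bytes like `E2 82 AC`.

U+10306: 4-byte form → F0 90 8C 86.
U+012D: 2-byte form → C4 AD.
U+10413: 4-byte form → F0 90 90 93.
U+0917: 3-byte form → E0 A4 97.
Concatenated (13 bytes): F0 90 8C 86 C4 AD F0 90 90 93 E0 A4 97.

F0 90 8C 86 C4 AD F0 90 90 93 E0 A4 97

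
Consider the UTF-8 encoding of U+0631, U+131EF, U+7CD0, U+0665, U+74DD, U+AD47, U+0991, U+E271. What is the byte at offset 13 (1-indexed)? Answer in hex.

0x93

1-indexed offset 13 is 0-indexed offset 12.
U+0631 → 2-byte form D8 B1 at offsets 0–1.
U+131EF → 4-byte form F0 93 87 AF at offsets 2–5.
U+7CD0 → 3-byte form E7 B3 90 at offsets 6–8.
U+0665 → 2-byte form D9 A5 at offsets 9–10.
U+74DD → 3-byte form E7 93 9D at offsets 11–13.
Offset 12 falls in char 5's range; it's byte 2 of E7 93 9D = 0x93.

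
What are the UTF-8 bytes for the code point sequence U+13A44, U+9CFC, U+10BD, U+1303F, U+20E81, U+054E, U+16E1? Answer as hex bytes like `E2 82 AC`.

F0 93 A9 84 E9 B3 BC E1 82 BD F0 93 80 BF F0 A0 BA 81 D5 8E E1 9B A1

U+13A44: 4-byte form → F0 93 A9 84.
U+9CFC: 3-byte form → E9 B3 BC.
U+10BD: 3-byte form → E1 82 BD.
U+1303F: 4-byte form → F0 93 80 BF.
U+20E81: 4-byte form → F0 A0 BA 81.
U+054E: 2-byte form → D5 8E.
U+16E1: 3-byte form → E1 9B A1.
Concatenated (23 bytes): F0 93 A9 84 E9 B3 BC E1 82 BD F0 93 80 BF F0 A0 BA 81 D5 8E E1 9B A1.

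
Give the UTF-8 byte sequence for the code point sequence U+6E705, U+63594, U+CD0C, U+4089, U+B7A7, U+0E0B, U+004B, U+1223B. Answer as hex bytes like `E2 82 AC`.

F1 AE 9C 85 F1 A3 96 94 EC B4 8C E4 82 89 EB 9E A7 E0 B8 8B 4B F0 92 88 BB

U+6E705: 4-byte form → F1 AE 9C 85.
U+63594: 4-byte form → F1 A3 96 94.
U+CD0C: 3-byte form → EC B4 8C.
U+4089: 3-byte form → E4 82 89.
U+B7A7: 3-byte form → EB 9E A7.
U+0E0B: 3-byte form → E0 B8 8B.
U+004B: 1-byte form → 4B.
U+1223B: 4-byte form → F0 92 88 BB.
Concatenated (25 bytes): F1 AE 9C 85 F1 A3 96 94 EC B4 8C E4 82 89 EB 9E A7 E0 B8 8B 4B F0 92 88 BB.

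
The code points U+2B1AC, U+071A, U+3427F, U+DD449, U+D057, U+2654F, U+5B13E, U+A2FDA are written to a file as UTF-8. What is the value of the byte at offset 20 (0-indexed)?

U+2B1AC → 4-byte form F0 AB 86 AC at offsets 0–3.
U+071A → 2-byte form DC 9A at offsets 4–5.
U+3427F → 4-byte form F0 B4 89 BF at offsets 6–9.
U+DD449 → 4-byte form F3 9D 91 89 at offsets 10–13.
U+D057 → 3-byte form ED 81 97 at offsets 14–16.
U+2654F → 4-byte form F0 A6 95 8F at offsets 17–20.
Offset 20 falls in char 6's range; it's byte 4 of F0 A6 95 8F = 0x8F.

0x8F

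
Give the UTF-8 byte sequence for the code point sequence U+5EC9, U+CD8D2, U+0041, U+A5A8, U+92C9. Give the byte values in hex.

E5 BB 89 F3 8D A3 92 41 EA 96 A8 E9 8B 89

U+5EC9: 3-byte form → E5 BB 89.
U+CD8D2: 4-byte form → F3 8D A3 92.
U+0041: 1-byte form → 41.
U+A5A8: 3-byte form → EA 96 A8.
U+92C9: 3-byte form → E9 8B 89.
Concatenated (14 bytes): E5 BB 89 F3 8D A3 92 41 EA 96 A8 E9 8B 89.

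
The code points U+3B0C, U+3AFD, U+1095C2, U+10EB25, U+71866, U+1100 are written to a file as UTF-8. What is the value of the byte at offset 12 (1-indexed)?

0x8E

1-indexed offset 12 is 0-indexed offset 11.
U+3B0C → 3-byte form E3 AC 8C at offsets 0–2.
U+3AFD → 3-byte form E3 AB BD at offsets 3–5.
U+1095C2 → 4-byte form F4 89 97 82 at offsets 6–9.
U+10EB25 → 4-byte form F4 8E AC A5 at offsets 10–13.
Offset 11 falls in char 4's range; it's byte 2 of F4 8E AC A5 = 0x8E.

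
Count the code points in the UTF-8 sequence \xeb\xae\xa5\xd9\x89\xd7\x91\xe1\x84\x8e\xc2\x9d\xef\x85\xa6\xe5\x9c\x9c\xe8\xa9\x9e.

Byte at offset 0: 0xEB = 11101011 → 3-byte char (#1). Advance 3.
Byte at offset 3: 0xD9 = 11011001 → 2-byte char (#2). Advance 2.
Byte at offset 5: 0xD7 = 11010111 → 2-byte char (#3). Advance 2.
Byte at offset 7: 0xE1 = 11100001 → 3-byte char (#4). Advance 3.
Byte at offset 10: 0xC2 = 11000010 → 2-byte char (#5). Advance 2.
Byte at offset 12: 0xEF = 11101111 → 3-byte char (#6). Advance 3.
Byte at offset 15: 0xE5 = 11100101 → 3-byte char (#7). Advance 3.
Byte at offset 18: 0xE8 = 11101000 → 3-byte char (#8). Advance 3.
Reached end at offset 21 after 8 code points.

8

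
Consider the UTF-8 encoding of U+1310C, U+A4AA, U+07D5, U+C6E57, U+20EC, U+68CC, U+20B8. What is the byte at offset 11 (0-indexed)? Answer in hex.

0xB9

U+1310C → 4-byte form F0 93 84 8C at offsets 0–3.
U+A4AA → 3-byte form EA 92 AA at offsets 4–6.
U+07D5 → 2-byte form DF 95 at offsets 7–8.
U+C6E57 → 4-byte form F3 86 B9 97 at offsets 9–12.
Offset 11 falls in char 4's range; it's byte 3 of F3 86 B9 97 = 0xB9.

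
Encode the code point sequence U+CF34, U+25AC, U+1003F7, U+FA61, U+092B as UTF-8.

EC BC B4 E2 96 AC F4 80 8F B7 EF A9 A1 E0 A4 AB

U+CF34: 3-byte form → EC BC B4.
U+25AC: 3-byte form → E2 96 AC.
U+1003F7: 4-byte form → F4 80 8F B7.
U+FA61: 3-byte form → EF A9 A1.
U+092B: 3-byte form → E0 A4 AB.
Concatenated (16 bytes): EC BC B4 E2 96 AC F4 80 8F B7 EF A9 A1 E0 A4 AB.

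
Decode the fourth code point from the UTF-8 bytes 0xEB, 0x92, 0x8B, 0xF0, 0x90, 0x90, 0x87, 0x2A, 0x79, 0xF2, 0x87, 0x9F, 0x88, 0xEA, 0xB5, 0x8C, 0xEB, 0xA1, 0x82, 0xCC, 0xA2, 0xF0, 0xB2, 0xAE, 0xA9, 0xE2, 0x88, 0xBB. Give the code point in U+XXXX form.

U+0079

Offset 0: leading byte 0xEB = 11101011 → 3-byte char #1 = EB 92 8B.
Offset 3: leading byte 0xF0 = 11110000 → 4-byte char #2 = F0 90 90 87.
Offset 7: leading byte 0x2A = 00101010 → 1-byte char #3 = 2A.
Offset 8: leading byte 0x79 = 01111001 → 1-byte char #4 = 79.
Leading byte 0x79 = 01111001 matches 0xxxxxxx → 1-byte sequence.
Byte 1: 0x79 = 01111001, payload 1111001 (7 bits).
Concatenate: 1111001 = 0x79 (7 bits → U+0079).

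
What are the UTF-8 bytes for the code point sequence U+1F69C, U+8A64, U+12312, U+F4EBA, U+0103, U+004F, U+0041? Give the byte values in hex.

F0 9F 9A 9C E8 A9 A4 F0 92 8C 92 F3 B4 BA BA C4 83 4F 41

U+1F69C: 4-byte form → F0 9F 9A 9C.
U+8A64: 3-byte form → E8 A9 A4.
U+12312: 4-byte form → F0 92 8C 92.
U+F4EBA: 4-byte form → F3 B4 BA BA.
U+0103: 2-byte form → C4 83.
U+004F: 1-byte form → 4F.
U+0041: 1-byte form → 41.
Concatenated (19 bytes): F0 9F 9A 9C E8 A9 A4 F0 92 8C 92 F3 B4 BA BA C4 83 4F 41.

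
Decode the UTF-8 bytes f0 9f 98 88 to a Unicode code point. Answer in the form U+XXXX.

U+1F608

Leading byte 0xF0 = 11110000 matches 11110xxx → 4-byte sequence.
Byte 1: 0xF0 = 11110000, payload 000 (3 bits).
Byte 2: 0x9F = 10011111 (10xxxxxx ✓), payload 011111.
Byte 3: 0x98 = 10011000 (10xxxxxx ✓), payload 011000.
Byte 4: 0x88 = 10001000 (10xxxxxx ✓), payload 001000.
Concatenate: 000011111011000001000 = 0x1F608 (21 bits → U+1F608).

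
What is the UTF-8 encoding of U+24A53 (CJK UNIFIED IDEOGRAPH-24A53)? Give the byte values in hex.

U+24A53 = 0x24A53 = 150099 decimal. In range U+10000–U+10FFFF → 4-byte form: 11110xxx 10xxxxxx 10xxxxxx 10xxxxxx.
Binary (21 bits): 000100100101001010011.
Split 3+6+6+6: 000 | 100100 | 101001 | 010011.
Byte 1: 11110000 = 0xF0.
Byte 2: 10100100 = 0xA4.
Byte 3: 10101001 = 0xA9.
Byte 4: 10010011 = 0x93.

F0 A4 A9 93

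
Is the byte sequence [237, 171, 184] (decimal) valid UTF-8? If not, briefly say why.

Structurally a 3-byte sequence; payload = 0xDAF8.
But 0xDAF8 is in U+D800–U+DFFF, the surrogate range. Surrogates are not Unicode scalar values and are forbidden in UTF-8.

invalid (encodes a surrogate (U+D800–U+DFFF))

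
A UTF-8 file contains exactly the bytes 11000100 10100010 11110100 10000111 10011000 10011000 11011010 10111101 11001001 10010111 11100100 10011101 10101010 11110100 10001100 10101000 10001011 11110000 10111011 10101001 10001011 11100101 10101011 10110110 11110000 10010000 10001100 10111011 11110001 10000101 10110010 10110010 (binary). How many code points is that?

Byte at offset 0: 0xC4 = 11000100 → 2-byte char (#1). Advance 2.
Byte at offset 2: 0xF4 = 11110100 → 4-byte char (#2). Advance 4.
Byte at offset 6: 0xDA = 11011010 → 2-byte char (#3). Advance 2.
Byte at offset 8: 0xC9 = 11001001 → 2-byte char (#4). Advance 2.
Byte at offset 10: 0xE4 = 11100100 → 3-byte char (#5). Advance 3.
Byte at offset 13: 0xF4 = 11110100 → 4-byte char (#6). Advance 4.
Byte at offset 17: 0xF0 = 11110000 → 4-byte char (#7). Advance 4.
Byte at offset 21: 0xE5 = 11100101 → 3-byte char (#8). Advance 3.
Byte at offset 24: 0xF0 = 11110000 → 4-byte char (#9). Advance 4.
Byte at offset 28: 0xF1 = 11110001 → 4-byte char (#10). Advance 4.
Reached end at offset 32 after 10 code points.

10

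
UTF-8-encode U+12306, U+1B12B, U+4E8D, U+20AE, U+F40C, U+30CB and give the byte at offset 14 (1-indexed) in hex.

0xAE

1-indexed offset 14 is 0-indexed offset 13.
U+12306 → 4-byte form F0 92 8C 86 at offsets 0–3.
U+1B12B → 4-byte form F0 9B 84 AB at offsets 4–7.
U+4E8D → 3-byte form E4 BA 8D at offsets 8–10.
U+20AE → 3-byte form E2 82 AE at offsets 11–13.
Offset 13 falls in char 4's range; it's byte 3 of E2 82 AE = 0xAE.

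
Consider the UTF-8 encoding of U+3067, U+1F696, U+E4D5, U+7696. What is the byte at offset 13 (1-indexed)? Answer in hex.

1-indexed offset 13 is 0-indexed offset 12.
U+3067 → 3-byte form E3 81 A7 at offsets 0–2.
U+1F696 → 4-byte form F0 9F 9A 96 at offsets 3–6.
U+E4D5 → 3-byte form EE 93 95 at offsets 7–9.
U+7696 → 3-byte form E7 9A 96 at offsets 10–12.
Offset 12 falls in char 4's range; it's byte 3 of E7 9A 96 = 0x96.

0x96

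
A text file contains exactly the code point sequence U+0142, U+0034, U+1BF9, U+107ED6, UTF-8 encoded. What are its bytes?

C5 82 34 E1 AF B9 F4 87 BB 96

U+0142: 2-byte form → C5 82.
U+0034: 1-byte form → 34.
U+1BF9: 3-byte form → E1 AF B9.
U+107ED6: 4-byte form → F4 87 BB 96.
Concatenated (10 bytes): C5 82 34 E1 AF B9 F4 87 BB 96.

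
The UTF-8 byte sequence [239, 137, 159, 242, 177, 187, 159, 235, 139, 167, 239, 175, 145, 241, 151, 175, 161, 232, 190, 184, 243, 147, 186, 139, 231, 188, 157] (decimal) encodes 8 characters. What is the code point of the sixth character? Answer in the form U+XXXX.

Offset 0: leading byte 0xEF = 11101111 → 3-byte char #1 = EF 89 9F.
Offset 3: leading byte 0xF2 = 11110010 → 4-byte char #2 = F2 B1 BB 9F.
Offset 7: leading byte 0xEB = 11101011 → 3-byte char #3 = EB 8B A7.
Offset 10: leading byte 0xEF = 11101111 → 3-byte char #4 = EF AF 91.
Offset 13: leading byte 0xF1 = 11110001 → 4-byte char #5 = F1 97 AF A1.
Offset 17: leading byte 0xE8 = 11101000 → 3-byte char #6 = E8 BE B8.
Leading byte 0xE8 = 11101000 matches 1110xxxx → 3-byte sequence.
Byte 1: 0xE8 = 11101000, payload 1000 (4 bits).
Byte 2: 0xBE = 10111110 (10xxxxxx ✓), payload 111110.
Byte 3: 0xB8 = 10111000 (10xxxxxx ✓), payload 111000.
Concatenate: 1000111110111000 = 0x8FB8 (16 bits → U+8FB8).

U+8FB8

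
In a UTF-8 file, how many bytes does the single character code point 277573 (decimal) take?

U+43C45 = 0x43C45. UTF-8 uses 1 byte below 0x80, 2 below 0x800, 3 below 0x10000, 4 up to 0x10FFFF. 0x43C45 is in U+10000–U+10FFFF → 4 bytes.

4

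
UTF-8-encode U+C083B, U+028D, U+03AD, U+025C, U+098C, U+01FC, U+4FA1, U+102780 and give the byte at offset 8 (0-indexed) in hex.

U+C083B → 4-byte form F3 80 A0 BB at offsets 0–3.
U+028D → 2-byte form CA 8D at offsets 4–5.
U+03AD → 2-byte form CE AD at offsets 6–7.
U+025C → 2-byte form C9 9C at offsets 8–9.
Offset 8 falls in char 4's range; it's byte 1 of C9 9C = 0xC9.

0xC9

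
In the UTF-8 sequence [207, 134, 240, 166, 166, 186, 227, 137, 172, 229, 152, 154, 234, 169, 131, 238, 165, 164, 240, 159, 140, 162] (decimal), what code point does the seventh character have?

Offset 0: leading byte 0xCF = 11001111 → 2-byte char #1 = CF 86.
Offset 2: leading byte 0xF0 = 11110000 → 4-byte char #2 = F0 A6 A6 BA.
Offset 6: leading byte 0xE3 = 11100011 → 3-byte char #3 = E3 89 AC.
Offset 9: leading byte 0xE5 = 11100101 → 3-byte char #4 = E5 98 9A.
Offset 12: leading byte 0xEA = 11101010 → 3-byte char #5 = EA A9 83.
Offset 15: leading byte 0xEE = 11101110 → 3-byte char #6 = EE A5 A4.
Offset 18: leading byte 0xF0 = 11110000 → 4-byte char #7 = F0 9F 8C A2.
Leading byte 0xF0 = 11110000 matches 11110xxx → 4-byte sequence.
Byte 1: 0xF0 = 11110000, payload 000 (3 bits).
Byte 2: 0x9F = 10011111 (10xxxxxx ✓), payload 011111.
Byte 3: 0x8C = 10001100 (10xxxxxx ✓), payload 001100.
Byte 4: 0xA2 = 10100010 (10xxxxxx ✓), payload 100010.
Concatenate: 000011111001100100010 = 0x1F322 (21 bits → U+1F322).

U+1F322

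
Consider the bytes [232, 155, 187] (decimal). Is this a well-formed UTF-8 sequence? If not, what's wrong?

Leading byte 0xE8 = 11101000 → 3-byte form.
Continuation bytes 0x9B=10011011, 0xBB=10111011 all match 10xxxxxx.
Decoded value 0x86FB is ≥ 0x800 (shortest form) and not a surrogate.

valid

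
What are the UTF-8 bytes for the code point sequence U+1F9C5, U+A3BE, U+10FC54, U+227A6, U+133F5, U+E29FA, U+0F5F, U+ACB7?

U+1F9C5: 4-byte form → F0 9F A7 85.
U+A3BE: 3-byte form → EA 8E BE.
U+10FC54: 4-byte form → F4 8F B1 94.
U+227A6: 4-byte form → F0 A2 9E A6.
U+133F5: 4-byte form → F0 93 8F B5.
U+E29FA: 4-byte form → F3 A2 A7 BA.
U+0F5F: 3-byte form → E0 BD 9F.
U+ACB7: 3-byte form → EA B2 B7.
Concatenated (29 bytes): F0 9F A7 85 EA 8E BE F4 8F B1 94 F0 A2 9E A6 F0 93 8F B5 F3 A2 A7 BA E0 BD 9F EA B2 B7.

F0 9F A7 85 EA 8E BE F4 8F B1 94 F0 A2 9E A6 F0 93 8F B5 F3 A2 A7 BA E0 BD 9F EA B2 B7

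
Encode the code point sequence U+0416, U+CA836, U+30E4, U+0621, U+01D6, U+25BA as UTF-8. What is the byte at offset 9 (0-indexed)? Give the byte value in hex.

U+0416 → 2-byte form D0 96 at offsets 0–1.
U+CA836 → 4-byte form F3 8A A0 B6 at offsets 2–5.
U+30E4 → 3-byte form E3 83 A4 at offsets 6–8.
U+0621 → 2-byte form D8 A1 at offsets 9–10.
Offset 9 falls in char 4's range; it's byte 1 of D8 A1 = 0xD8.

0xD8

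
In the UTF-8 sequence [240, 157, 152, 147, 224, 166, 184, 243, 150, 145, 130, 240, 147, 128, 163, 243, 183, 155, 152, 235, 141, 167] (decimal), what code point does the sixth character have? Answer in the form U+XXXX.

U+B367

Offset 0: leading byte 0xF0 = 11110000 → 4-byte char #1 = F0 9D 98 93.
Offset 4: leading byte 0xE0 = 11100000 → 3-byte char #2 = E0 A6 B8.
Offset 7: leading byte 0xF3 = 11110011 → 4-byte char #3 = F3 96 91 82.
Offset 11: leading byte 0xF0 = 11110000 → 4-byte char #4 = F0 93 80 A3.
Offset 15: leading byte 0xF3 = 11110011 → 4-byte char #5 = F3 B7 9B 98.
Offset 19: leading byte 0xEB = 11101011 → 3-byte char #6 = EB 8D A7.
Leading byte 0xEB = 11101011 matches 1110xxxx → 3-byte sequence.
Byte 1: 0xEB = 11101011, payload 1011 (4 bits).
Byte 2: 0x8D = 10001101 (10xxxxxx ✓), payload 001101.
Byte 3: 0xA7 = 10100111 (10xxxxxx ✓), payload 100111.
Concatenate: 1011001101100111 = 0xB367 (16 bits → U+B367).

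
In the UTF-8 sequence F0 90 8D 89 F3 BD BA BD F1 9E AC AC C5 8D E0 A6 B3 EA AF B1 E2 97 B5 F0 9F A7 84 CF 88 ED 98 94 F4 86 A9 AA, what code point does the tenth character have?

Offset 0: leading byte 0xF0 = 11110000 → 4-byte char #1 = F0 90 8D 89.
Offset 4: leading byte 0xF3 = 11110011 → 4-byte char #2 = F3 BD BA BD.
Offset 8: leading byte 0xF1 = 11110001 → 4-byte char #3 = F1 9E AC AC.
Offset 12: leading byte 0xC5 = 11000101 → 2-byte char #4 = C5 8D.
Offset 14: leading byte 0xE0 = 11100000 → 3-byte char #5 = E0 A6 B3.
Offset 17: leading byte 0xEA = 11101010 → 3-byte char #6 = EA AF B1.
Offset 20: leading byte 0xE2 = 11100010 → 3-byte char #7 = E2 97 B5.
Offset 23: leading byte 0xF0 = 11110000 → 4-byte char #8 = F0 9F A7 84.
Offset 27: leading byte 0xCF = 11001111 → 2-byte char #9 = CF 88.
Offset 29: leading byte 0xED = 11101101 → 3-byte char #10 = ED 98 94.
Leading byte 0xED = 11101101 matches 1110xxxx → 3-byte sequence.
Byte 1: 0xED = 11101101, payload 1101 (4 bits).
Byte 2: 0x98 = 10011000 (10xxxxxx ✓), payload 011000.
Byte 3: 0x94 = 10010100 (10xxxxxx ✓), payload 010100.
Concatenate: 1101011000010100 = 0xD614 (16 bits → U+D614).

U+D614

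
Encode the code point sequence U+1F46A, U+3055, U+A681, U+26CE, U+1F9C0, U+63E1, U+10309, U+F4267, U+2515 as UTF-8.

F0 9F 91 AA E3 81 95 EA 9A 81 E2 9B 8E F0 9F A7 80 E6 8F A1 F0 90 8C 89 F3 B4 89 A7 E2 94 95

U+1F46A: 4-byte form → F0 9F 91 AA.
U+3055: 3-byte form → E3 81 95.
U+A681: 3-byte form → EA 9A 81.
U+26CE: 3-byte form → E2 9B 8E.
U+1F9C0: 4-byte form → F0 9F A7 80.
U+63E1: 3-byte form → E6 8F A1.
U+10309: 4-byte form → F0 90 8C 89.
U+F4267: 4-byte form → F3 B4 89 A7.
U+2515: 3-byte form → E2 94 95.
Concatenated (31 bytes): F0 9F 91 AA E3 81 95 EA 9A 81 E2 9B 8E F0 9F A7 80 E6 8F A1 F0 90 8C 89 F3 B4 89 A7 E2 94 95.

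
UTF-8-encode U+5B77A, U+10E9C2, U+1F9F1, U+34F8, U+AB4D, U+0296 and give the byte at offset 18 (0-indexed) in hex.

U+5B77A → 4-byte form F1 9B 9D BA at offsets 0–3.
U+10E9C2 → 4-byte form F4 8E A7 82 at offsets 4–7.
U+1F9F1 → 4-byte form F0 9F A7 B1 at offsets 8–11.
U+34F8 → 3-byte form E3 93 B8 at offsets 12–14.
U+AB4D → 3-byte form EA AD 8D at offsets 15–17.
U+0296 → 2-byte form CA 96 at offsets 18–19.
Offset 18 falls in char 6's range; it's byte 1 of CA 96 = 0xCA.

0xCA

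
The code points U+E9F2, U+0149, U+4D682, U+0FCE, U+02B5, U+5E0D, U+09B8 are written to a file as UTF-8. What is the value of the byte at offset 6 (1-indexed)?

1-indexed offset 6 is 0-indexed offset 5.
U+E9F2 → 3-byte form EE A7 B2 at offsets 0–2.
U+0149 → 2-byte form C5 89 at offsets 3–4.
U+4D682 → 4-byte form F1 8D 9A 82 at offsets 5–8.
Offset 5 falls in char 3's range; it's byte 1 of F1 8D 9A 82 = 0xF1.

0xF1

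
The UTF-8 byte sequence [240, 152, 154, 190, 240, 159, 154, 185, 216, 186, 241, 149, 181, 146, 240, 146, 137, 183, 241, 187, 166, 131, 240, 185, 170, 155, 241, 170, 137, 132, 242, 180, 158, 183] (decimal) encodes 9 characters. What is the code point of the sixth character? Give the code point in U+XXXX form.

U+7B983

Offset 0: leading byte 0xF0 = 11110000 → 4-byte char #1 = F0 98 9A BE.
Offset 4: leading byte 0xF0 = 11110000 → 4-byte char #2 = F0 9F 9A B9.
Offset 8: leading byte 0xD8 = 11011000 → 2-byte char #3 = D8 BA.
Offset 10: leading byte 0xF1 = 11110001 → 4-byte char #4 = F1 95 B5 92.
Offset 14: leading byte 0xF0 = 11110000 → 4-byte char #5 = F0 92 89 B7.
Offset 18: leading byte 0xF1 = 11110001 → 4-byte char #6 = F1 BB A6 83.
Leading byte 0xF1 = 11110001 matches 11110xxx → 4-byte sequence.
Byte 1: 0xF1 = 11110001, payload 001 (3 bits).
Byte 2: 0xBB = 10111011 (10xxxxxx ✓), payload 111011.
Byte 3: 0xA6 = 10100110 (10xxxxxx ✓), payload 100110.
Byte 4: 0x83 = 10000011 (10xxxxxx ✓), payload 000011.
Concatenate: 001111011100110000011 = 0x7B983 (21 bits → U+7B983).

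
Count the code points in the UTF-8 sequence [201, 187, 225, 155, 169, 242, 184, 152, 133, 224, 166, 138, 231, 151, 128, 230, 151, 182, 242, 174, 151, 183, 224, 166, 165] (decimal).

8

Byte at offset 0: 0xC9 = 11001001 → 2-byte char (#1). Advance 2.
Byte at offset 2: 0xE1 = 11100001 → 3-byte char (#2). Advance 3.
Byte at offset 5: 0xF2 = 11110010 → 4-byte char (#3). Advance 4.
Byte at offset 9: 0xE0 = 11100000 → 3-byte char (#4). Advance 3.
Byte at offset 12: 0xE7 = 11100111 → 3-byte char (#5). Advance 3.
Byte at offset 15: 0xE6 = 11100110 → 3-byte char (#6). Advance 3.
Byte at offset 18: 0xF2 = 11110010 → 4-byte char (#7). Advance 4.
Byte at offset 22: 0xE0 = 11100000 → 3-byte char (#8). Advance 3.
Reached end at offset 25 after 8 code points.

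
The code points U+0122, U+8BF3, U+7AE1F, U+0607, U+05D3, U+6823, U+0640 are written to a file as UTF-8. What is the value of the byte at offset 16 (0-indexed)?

U+0122 → 2-byte form C4 A2 at offsets 0–1.
U+8BF3 → 3-byte form E8 AF B3 at offsets 2–4.
U+7AE1F → 4-byte form F1 BA B8 9F at offsets 5–8.
U+0607 → 2-byte form D8 87 at offsets 9–10.
U+05D3 → 2-byte form D7 93 at offsets 11–12.
U+6823 → 3-byte form E6 A0 A3 at offsets 13–15.
U+0640 → 2-byte form D9 80 at offsets 16–17.
Offset 16 falls in char 7's range; it's byte 1 of D9 80 = 0xD9.

0xD9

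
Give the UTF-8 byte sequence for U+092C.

U+092C = 0x92C = 2348 decimal. In range U+0800–U+FFFF → 3-byte form: 1110xxxx 10xxxxxx 10xxxxxx.
Binary (16 bits): 0000100100101100.
Split 4+6+6: 0000 | 100100 | 101100.
Byte 1: 11100000 = 0xE0.
Byte 2: 10100100 = 0xA4.
Byte 3: 10101100 = 0xAC.

E0 A4 AC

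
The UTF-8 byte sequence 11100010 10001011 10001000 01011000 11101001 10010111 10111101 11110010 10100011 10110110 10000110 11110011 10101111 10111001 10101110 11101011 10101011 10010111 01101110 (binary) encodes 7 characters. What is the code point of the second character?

U+0058

Offset 0: leading byte 0xE2 = 11100010 → 3-byte char #1 = E2 8B 88.
Offset 3: leading byte 0x58 = 01011000 → 1-byte char #2 = 58.
Leading byte 0x58 = 01011000 matches 0xxxxxxx → 1-byte sequence.
Byte 1: 0x58 = 01011000, payload 1011000 (7 bits).
Concatenate: 1011000 = 0x58 (7 bits → U+0058).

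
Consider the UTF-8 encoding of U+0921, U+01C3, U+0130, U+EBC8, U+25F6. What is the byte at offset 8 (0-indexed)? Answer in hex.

0xAF

U+0921 → 3-byte form E0 A4 A1 at offsets 0–2.
U+01C3 → 2-byte form C7 83 at offsets 3–4.
U+0130 → 2-byte form C4 B0 at offsets 5–6.
U+EBC8 → 3-byte form EE AF 88 at offsets 7–9.
Offset 8 falls in char 4's range; it's byte 2 of EE AF 88 = 0xAF.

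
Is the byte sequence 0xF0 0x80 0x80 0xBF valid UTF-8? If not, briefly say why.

Leading byte 0xF0 = 11110000 → 4-byte form.
Continuation bytes all match 10xxxxxx. Payload decodes to 0x3F.
But 0x3F < 0x10000, the minimum for a 4-byte sequence — this is an overlong encoding.

invalid (overlong encoding)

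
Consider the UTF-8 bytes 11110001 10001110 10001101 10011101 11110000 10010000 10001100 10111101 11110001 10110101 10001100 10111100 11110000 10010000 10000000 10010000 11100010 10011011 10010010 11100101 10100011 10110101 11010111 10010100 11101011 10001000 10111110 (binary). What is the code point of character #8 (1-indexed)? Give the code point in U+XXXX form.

Offset 0: leading byte 0xF1 = 11110001 → 4-byte char #1 = F1 8E 8D 9D.
Offset 4: leading byte 0xF0 = 11110000 → 4-byte char #2 = F0 90 8C BD.
Offset 8: leading byte 0xF1 = 11110001 → 4-byte char #3 = F1 B5 8C BC.
Offset 12: leading byte 0xF0 = 11110000 → 4-byte char #4 = F0 90 80 90.
Offset 16: leading byte 0xE2 = 11100010 → 3-byte char #5 = E2 9B 92.
Offset 19: leading byte 0xE5 = 11100101 → 3-byte char #6 = E5 A3 B5.
Offset 22: leading byte 0xD7 = 11010111 → 2-byte char #7 = D7 94.
Offset 24: leading byte 0xEB = 11101011 → 3-byte char #8 = EB 88 BE.
Leading byte 0xEB = 11101011 matches 1110xxxx → 3-byte sequence.
Byte 1: 0xEB = 11101011, payload 1011 (4 bits).
Byte 2: 0x88 = 10001000 (10xxxxxx ✓), payload 001000.
Byte 3: 0xBE = 10111110 (10xxxxxx ✓), payload 111110.
Concatenate: 1011001000111110 = 0xB23E (16 bits → U+B23E).

U+B23E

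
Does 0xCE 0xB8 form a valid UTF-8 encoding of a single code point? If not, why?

Leading byte 0xCE = 11001110 → 2-byte form.
Continuation bytes 0xB8=10111000 all match 10xxxxxx.
Decoded value 0x3B8 is ≥ 0x80 (shortest form) and not a surrogate.

valid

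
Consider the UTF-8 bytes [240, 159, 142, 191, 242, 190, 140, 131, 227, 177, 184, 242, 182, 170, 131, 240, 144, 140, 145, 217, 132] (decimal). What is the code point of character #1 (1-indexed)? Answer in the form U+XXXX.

U+1F3BF

Offset 0: leading byte 0xF0 = 11110000 → 4-byte char #1 = F0 9F 8E BF.
Leading byte 0xF0 = 11110000 matches 11110xxx → 4-byte sequence.
Byte 1: 0xF0 = 11110000, payload 000 (3 bits).
Byte 2: 0x9F = 10011111 (10xxxxxx ✓), payload 011111.
Byte 3: 0x8E = 10001110 (10xxxxxx ✓), payload 001110.
Byte 4: 0xBF = 10111111 (10xxxxxx ✓), payload 111111.
Concatenate: 000011111001110111111 = 0x1F3BF (21 bits → U+1F3BF).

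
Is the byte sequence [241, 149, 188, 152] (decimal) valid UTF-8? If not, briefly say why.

Leading byte 0xF1 = 11110001 → 4-byte form.
Continuation bytes 0x95=10010101, 0xBC=10111100, 0x98=10011000 all match 10xxxxxx.
Decoded value 0x55F18 is ≥ 0x10000 (shortest form) and not a surrogate.

valid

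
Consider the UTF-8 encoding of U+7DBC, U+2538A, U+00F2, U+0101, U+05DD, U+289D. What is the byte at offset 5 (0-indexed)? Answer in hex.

U+7DBC → 3-byte form E7 B6 BC at offsets 0–2.
U+2538A → 4-byte form F0 A5 8E 8A at offsets 3–6.
Offset 5 falls in char 2's range; it's byte 3 of F0 A5 8E 8A = 0x8E.

0x8E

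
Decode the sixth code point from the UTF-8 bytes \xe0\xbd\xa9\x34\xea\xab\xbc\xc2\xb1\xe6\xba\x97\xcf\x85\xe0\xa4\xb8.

U+03C5

Offset 0: leading byte 0xE0 = 11100000 → 3-byte char #1 = E0 BD A9.
Offset 3: leading byte 0x34 = 00110100 → 1-byte char #2 = 34.
Offset 4: leading byte 0xEA = 11101010 → 3-byte char #3 = EA AB BC.
Offset 7: leading byte 0xC2 = 11000010 → 2-byte char #4 = C2 B1.
Offset 9: leading byte 0xE6 = 11100110 → 3-byte char #5 = E6 BA 97.
Offset 12: leading byte 0xCF = 11001111 → 2-byte char #6 = CF 85.
Leading byte 0xCF = 11001111 matches 110xxxxx → 2-byte sequence.
Byte 1: 0xCF = 11001111, payload 01111 (5 bits).
Byte 2: 0x85 = 10000101 (10xxxxxx ✓), payload 000101.
Concatenate: 01111000101 = 0x3C5 (11 bits → U+03C5).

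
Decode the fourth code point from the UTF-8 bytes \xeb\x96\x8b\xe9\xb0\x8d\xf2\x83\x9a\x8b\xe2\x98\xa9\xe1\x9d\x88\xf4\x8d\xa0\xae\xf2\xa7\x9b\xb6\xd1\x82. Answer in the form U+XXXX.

Offset 0: leading byte 0xEB = 11101011 → 3-byte char #1 = EB 96 8B.
Offset 3: leading byte 0xE9 = 11101001 → 3-byte char #2 = E9 B0 8D.
Offset 6: leading byte 0xF2 = 11110010 → 4-byte char #3 = F2 83 9A 8B.
Offset 10: leading byte 0xE2 = 11100010 → 3-byte char #4 = E2 98 A9.
Leading byte 0xE2 = 11100010 matches 1110xxxx → 3-byte sequence.
Byte 1: 0xE2 = 11100010, payload 0010 (4 bits).
Byte 2: 0x98 = 10011000 (10xxxxxx ✓), payload 011000.
Byte 3: 0xA9 = 10101001 (10xxxxxx ✓), payload 101001.
Concatenate: 0010011000101001 = 0x2629 (16 bits → U+2629).

U+2629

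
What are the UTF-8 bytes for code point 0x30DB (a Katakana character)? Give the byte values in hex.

E3 83 9B

U+30DB = 0x30DB = 12507 decimal. In range U+0800–U+FFFF → 3-byte form: 1110xxxx 10xxxxxx 10xxxxxx.
Binary (16 bits): 0011000011011011.
Split 4+6+6: 0011 | 000011 | 011011.
Byte 1: 11100011 = 0xE3.
Byte 2: 10000011 = 0x83.
Byte 3: 10011011 = 0x9B.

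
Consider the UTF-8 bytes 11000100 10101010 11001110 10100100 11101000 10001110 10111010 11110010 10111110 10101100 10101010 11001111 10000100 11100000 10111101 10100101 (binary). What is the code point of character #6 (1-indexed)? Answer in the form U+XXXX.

Offset 0: leading byte 0xC4 = 11000100 → 2-byte char #1 = C4 AA.
Offset 2: leading byte 0xCE = 11001110 → 2-byte char #2 = CE A4.
Offset 4: leading byte 0xE8 = 11101000 → 3-byte char #3 = E8 8E BA.
Offset 7: leading byte 0xF2 = 11110010 → 4-byte char #4 = F2 BE AC AA.
Offset 11: leading byte 0xCF = 11001111 → 2-byte char #5 = CF 84.
Offset 13: leading byte 0xE0 = 11100000 → 3-byte char #6 = E0 BD A5.
Leading byte 0xE0 = 11100000 matches 1110xxxx → 3-byte sequence.
Byte 1: 0xE0 = 11100000, payload 0000 (4 bits).
Byte 2: 0xBD = 10111101 (10xxxxxx ✓), payload 111101.
Byte 3: 0xA5 = 10100101 (10xxxxxx ✓), payload 100101.
Concatenate: 0000111101100101 = 0xF65 (16 bits → U+0F65).

U+0F65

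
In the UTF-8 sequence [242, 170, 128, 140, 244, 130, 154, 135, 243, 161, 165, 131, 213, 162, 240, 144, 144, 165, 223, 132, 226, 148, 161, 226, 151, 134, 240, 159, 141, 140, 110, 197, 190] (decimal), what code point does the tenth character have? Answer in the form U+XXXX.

Offset 0: leading byte 0xF2 = 11110010 → 4-byte char #1 = F2 AA 80 8C.
Offset 4: leading byte 0xF4 = 11110100 → 4-byte char #2 = F4 82 9A 87.
Offset 8: leading byte 0xF3 = 11110011 → 4-byte char #3 = F3 A1 A5 83.
Offset 12: leading byte 0xD5 = 11010101 → 2-byte char #4 = D5 A2.
Offset 14: leading byte 0xF0 = 11110000 → 4-byte char #5 = F0 90 90 A5.
Offset 18: leading byte 0xDF = 11011111 → 2-byte char #6 = DF 84.
Offset 20: leading byte 0xE2 = 11100010 → 3-byte char #7 = E2 94 A1.
Offset 23: leading byte 0xE2 = 11100010 → 3-byte char #8 = E2 97 86.
Offset 26: leading byte 0xF0 = 11110000 → 4-byte char #9 = F0 9F 8D 8C.
Offset 30: leading byte 0x6E = 01101110 → 1-byte char #10 = 6E.
Leading byte 0x6E = 01101110 matches 0xxxxxxx → 1-byte sequence.
Byte 1: 0x6E = 01101110, payload 1101110 (7 bits).
Concatenate: 1101110 = 0x6E (7 bits → U+006E).

U+006E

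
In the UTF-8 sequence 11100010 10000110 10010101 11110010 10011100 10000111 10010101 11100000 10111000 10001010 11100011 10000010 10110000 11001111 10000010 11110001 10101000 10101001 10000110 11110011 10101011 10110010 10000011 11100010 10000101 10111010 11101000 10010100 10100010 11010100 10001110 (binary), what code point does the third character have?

Offset 0: leading byte 0xE2 = 11100010 → 3-byte char #1 = E2 86 95.
Offset 3: leading byte 0xF2 = 11110010 → 4-byte char #2 = F2 9C 87 95.
Offset 7: leading byte 0xE0 = 11100000 → 3-byte char #3 = E0 B8 8A.
Leading byte 0xE0 = 11100000 matches 1110xxxx → 3-byte sequence.
Byte 1: 0xE0 = 11100000, payload 0000 (4 bits).
Byte 2: 0xB8 = 10111000 (10xxxxxx ✓), payload 111000.
Byte 3: 0x8A = 10001010 (10xxxxxx ✓), payload 001010.
Concatenate: 0000111000001010 = 0xE0A (16 bits → U+0E0A).

U+0E0A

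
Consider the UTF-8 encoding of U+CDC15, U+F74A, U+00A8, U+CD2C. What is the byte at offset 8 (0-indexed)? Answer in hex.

U+CDC15 → 4-byte form F3 8D B0 95 at offsets 0–3.
U+F74A → 3-byte form EF 9D 8A at offsets 4–6.
U+00A8 → 2-byte form C2 A8 at offsets 7–8.
Offset 8 falls in char 3's range; it's byte 2 of C2 A8 = 0xA8.

0xA8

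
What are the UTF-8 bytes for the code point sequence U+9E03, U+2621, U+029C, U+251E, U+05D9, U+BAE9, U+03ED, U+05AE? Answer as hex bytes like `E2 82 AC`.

U+9E03: 3-byte form → E9 B8 83.
U+2621: 3-byte form → E2 98 A1.
U+029C: 2-byte form → CA 9C.
U+251E: 3-byte form → E2 94 9E.
U+05D9: 2-byte form → D7 99.
U+BAE9: 3-byte form → EB AB A9.
U+03ED: 2-byte form → CF AD.
U+05AE: 2-byte form → D6 AE.
Concatenated (20 bytes): E9 B8 83 E2 98 A1 CA 9C E2 94 9E D7 99 EB AB A9 CF AD D6 AE.

E9 B8 83 E2 98 A1 CA 9C E2 94 9E D7 99 EB AB A9 CF AD D6 AE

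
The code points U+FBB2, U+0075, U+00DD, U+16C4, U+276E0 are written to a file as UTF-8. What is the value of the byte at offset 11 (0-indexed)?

U+FBB2 → 3-byte form EF AE B2 at offsets 0–2.
U+0075 → 1-byte form 75 at offsets 3–3.
U+00DD → 2-byte form C3 9D at offsets 4–5.
U+16C4 → 3-byte form E1 9B 84 at offsets 6–8.
U+276E0 → 4-byte form F0 A7 9B A0 at offsets 9–12.
Offset 11 falls in char 5's range; it's byte 3 of F0 A7 9B A0 = 0x9B.

0x9B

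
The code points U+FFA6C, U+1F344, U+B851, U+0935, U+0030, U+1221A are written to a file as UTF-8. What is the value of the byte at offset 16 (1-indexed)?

0xF0

1-indexed offset 16 is 0-indexed offset 15.
U+FFA6C → 4-byte form F3 BF A9 AC at offsets 0–3.
U+1F344 → 4-byte form F0 9F 8D 84 at offsets 4–7.
U+B851 → 3-byte form EB A1 91 at offsets 8–10.
U+0935 → 3-byte form E0 A4 B5 at offsets 11–13.
U+0030 → 1-byte form 30 at offsets 14–14.
U+1221A → 4-byte form F0 92 88 9A at offsets 15–18.
Offset 15 falls in char 6's range; it's byte 1 of F0 92 88 9A = 0xF0.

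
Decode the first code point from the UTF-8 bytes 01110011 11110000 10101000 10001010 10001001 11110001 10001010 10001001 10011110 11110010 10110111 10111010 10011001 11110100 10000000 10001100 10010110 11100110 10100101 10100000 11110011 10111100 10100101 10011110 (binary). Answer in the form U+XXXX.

U+0073

Offset 0: leading byte 0x73 = 01110011 → 1-byte char #1 = 73.
Leading byte 0x73 = 01110011 matches 0xxxxxxx → 1-byte sequence.
Byte 1: 0x73 = 01110011, payload 1110011 (7 bits).
Concatenate: 1110011 = 0x73 (7 bits → U+0073).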